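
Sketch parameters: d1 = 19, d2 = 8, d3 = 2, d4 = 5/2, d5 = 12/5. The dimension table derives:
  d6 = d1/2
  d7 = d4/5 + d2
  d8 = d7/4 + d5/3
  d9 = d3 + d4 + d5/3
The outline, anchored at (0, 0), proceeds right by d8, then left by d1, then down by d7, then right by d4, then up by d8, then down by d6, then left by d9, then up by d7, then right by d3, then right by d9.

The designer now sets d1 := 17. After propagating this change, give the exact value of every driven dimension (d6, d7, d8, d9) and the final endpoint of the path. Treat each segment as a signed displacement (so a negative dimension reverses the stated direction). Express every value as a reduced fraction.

Apply edit: d1 := 17
  d6 = d1/2 = 17/2
  d7 = d4/5 + d2 = 17/2
  d8 = d7/4 + d5/3 = 117/40
  d9 = d3 + d4 + d5/3 = 53/10
Walk from origin (0, 0):
  seg 1: right by d8 = 117/40 → (117/40, 0)
  seg 2: left by d1 = 17 → (-563/40, 0)
  seg 3: down by d7 = 17/2 → (-563/40, -17/2)
  seg 4: right by d4 = 5/2 → (-463/40, -17/2)
  seg 5: up by d8 = 117/40 → (-463/40, -223/40)
  seg 6: down by d6 = 17/2 → (-463/40, -563/40)
  seg 7: left by d9 = 53/10 → (-135/8, -563/40)
  seg 8: up by d7 = 17/2 → (-135/8, -223/40)
  seg 9: right by d3 = 2 → (-119/8, -223/40)
  seg 10: right by d9 = 53/10 → (-383/40, -223/40)

d6 = 17/2
d7 = 17/2
d8 = 117/40
d9 = 53/10
endpoint = (-383/40, -223/40)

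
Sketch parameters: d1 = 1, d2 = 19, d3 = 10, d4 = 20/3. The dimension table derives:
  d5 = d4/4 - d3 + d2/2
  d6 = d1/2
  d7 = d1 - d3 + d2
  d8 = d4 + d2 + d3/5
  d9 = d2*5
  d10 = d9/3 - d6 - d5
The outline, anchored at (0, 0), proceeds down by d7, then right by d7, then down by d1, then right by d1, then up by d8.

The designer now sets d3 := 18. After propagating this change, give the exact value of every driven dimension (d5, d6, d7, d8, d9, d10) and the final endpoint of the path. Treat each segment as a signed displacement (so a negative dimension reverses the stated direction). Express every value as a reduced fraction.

Apply edit: d3 := 18
  d5 = d4/4 - d3 + d2/2 = -41/6
  d6 = d1/2 = 1/2
  d7 = d1 - d3 + d2 = 2
  d8 = d4 + d2 + d3/5 = 439/15
  d9 = d2*5 = 95
  d10 = d9/3 - d6 - d5 = 38
Walk from origin (0, 0):
  seg 1: down by d7 = 2 → (0, -2)
  seg 2: right by d7 = 2 → (2, -2)
  seg 3: down by d1 = 1 → (2, -3)
  seg 4: right by d1 = 1 → (3, -3)
  seg 5: up by d8 = 439/15 → (3, 394/15)

d5 = -41/6
d6 = 1/2
d7 = 2
d8 = 439/15
d9 = 95
d10 = 38
endpoint = (3, 394/15)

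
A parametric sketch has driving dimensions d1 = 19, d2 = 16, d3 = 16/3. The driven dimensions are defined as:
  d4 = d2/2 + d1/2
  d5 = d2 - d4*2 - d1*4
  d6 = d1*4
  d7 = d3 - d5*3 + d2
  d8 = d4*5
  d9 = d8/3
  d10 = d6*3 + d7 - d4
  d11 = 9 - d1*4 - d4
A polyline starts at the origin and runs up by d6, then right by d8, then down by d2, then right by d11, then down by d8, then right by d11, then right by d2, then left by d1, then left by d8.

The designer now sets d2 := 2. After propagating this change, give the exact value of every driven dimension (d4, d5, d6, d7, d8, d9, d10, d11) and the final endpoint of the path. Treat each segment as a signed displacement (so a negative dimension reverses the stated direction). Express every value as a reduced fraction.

d4 = 21/2
d5 = -95
d6 = 76
d7 = 877/3
d8 = 105/2
d9 = 35/2
d10 = 3059/6
d11 = -155/2
endpoint = (-172, 43/2)

Apply edit: d2 := 2
  d4 = d2/2 + d1/2 = 21/2
  d5 = d2 - d4*2 - d1*4 = -95
  d6 = d1*4 = 76
  d7 = d3 - d5*3 + d2 = 877/3
  d8 = d4*5 = 105/2
  d9 = d8/3 = 35/2
  d10 = d6*3 + d7 - d4 = 3059/6
  d11 = 9 - d1*4 - d4 = -155/2
Walk from origin (0, 0):
  seg 1: up by d6 = 76 → (0, 76)
  seg 2: right by d8 = 105/2 → (105/2, 76)
  seg 3: down by d2 = 2 → (105/2, 74)
  seg 4: right by d11 = -155/2 → (-25, 74)
  seg 5: down by d8 = 105/2 → (-25, 43/2)
  seg 6: right by d11 = -155/2 → (-205/2, 43/2)
  seg 7: right by d2 = 2 → (-201/2, 43/2)
  seg 8: left by d1 = 19 → (-239/2, 43/2)
  seg 9: left by d8 = 105/2 → (-172, 43/2)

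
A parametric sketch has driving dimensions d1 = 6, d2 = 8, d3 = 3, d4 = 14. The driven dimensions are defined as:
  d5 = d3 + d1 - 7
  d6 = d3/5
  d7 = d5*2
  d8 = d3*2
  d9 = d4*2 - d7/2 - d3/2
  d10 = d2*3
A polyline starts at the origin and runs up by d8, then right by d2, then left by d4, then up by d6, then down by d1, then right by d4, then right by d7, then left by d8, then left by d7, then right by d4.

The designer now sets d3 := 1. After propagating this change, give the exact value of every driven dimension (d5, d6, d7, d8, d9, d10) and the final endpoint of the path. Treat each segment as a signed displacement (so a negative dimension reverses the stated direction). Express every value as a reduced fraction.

d5 = 0
d6 = 1/5
d7 = 0
d8 = 2
d9 = 55/2
d10 = 24
endpoint = (20, -19/5)

Apply edit: d3 := 1
  d5 = d3 + d1 - 7 = 0
  d6 = d3/5 = 1/5
  d7 = d5*2 = 0
  d8 = d3*2 = 2
  d9 = d4*2 - d7/2 - d3/2 = 55/2
  d10 = d2*3 = 24
Walk from origin (0, 0):
  seg 1: up by d8 = 2 → (0, 2)
  seg 2: right by d2 = 8 → (8, 2)
  seg 3: left by d4 = 14 → (-6, 2)
  seg 4: up by d6 = 1/5 → (-6, 11/5)
  seg 5: down by d1 = 6 → (-6, -19/5)
  seg 6: right by d4 = 14 → (8, -19/5)
  seg 7: right by d7 = 0 → (8, -19/5)
  seg 8: left by d8 = 2 → (6, -19/5)
  seg 9: left by d7 = 0 → (6, -19/5)
  seg 10: right by d4 = 14 → (20, -19/5)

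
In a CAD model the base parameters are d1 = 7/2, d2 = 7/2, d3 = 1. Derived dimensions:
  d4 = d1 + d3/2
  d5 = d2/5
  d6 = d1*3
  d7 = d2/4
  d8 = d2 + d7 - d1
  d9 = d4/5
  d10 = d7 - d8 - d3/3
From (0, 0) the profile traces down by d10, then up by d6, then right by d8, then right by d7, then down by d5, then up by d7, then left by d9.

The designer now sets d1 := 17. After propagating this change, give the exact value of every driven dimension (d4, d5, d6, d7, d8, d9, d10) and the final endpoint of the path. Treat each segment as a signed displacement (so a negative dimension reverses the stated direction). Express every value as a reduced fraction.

d4 = 35/2
d5 = 7/10
d6 = 51
d7 = 7/8
d8 = -101/8
d9 = 7/2
d10 = 79/6
endpoint = (-61/4, 4561/120)

Apply edit: d1 := 17
  d4 = d1 + d3/2 = 35/2
  d5 = d2/5 = 7/10
  d6 = d1*3 = 51
  d7 = d2/4 = 7/8
  d8 = d2 + d7 - d1 = -101/8
  d9 = d4/5 = 7/2
  d10 = d7 - d8 - d3/3 = 79/6
Walk from origin (0, 0):
  seg 1: down by d10 = 79/6 → (0, -79/6)
  seg 2: up by d6 = 51 → (0, 227/6)
  seg 3: right by d8 = -101/8 → (-101/8, 227/6)
  seg 4: right by d7 = 7/8 → (-47/4, 227/6)
  seg 5: down by d5 = 7/10 → (-47/4, 557/15)
  seg 6: up by d7 = 7/8 → (-47/4, 4561/120)
  seg 7: left by d9 = 7/2 → (-61/4, 4561/120)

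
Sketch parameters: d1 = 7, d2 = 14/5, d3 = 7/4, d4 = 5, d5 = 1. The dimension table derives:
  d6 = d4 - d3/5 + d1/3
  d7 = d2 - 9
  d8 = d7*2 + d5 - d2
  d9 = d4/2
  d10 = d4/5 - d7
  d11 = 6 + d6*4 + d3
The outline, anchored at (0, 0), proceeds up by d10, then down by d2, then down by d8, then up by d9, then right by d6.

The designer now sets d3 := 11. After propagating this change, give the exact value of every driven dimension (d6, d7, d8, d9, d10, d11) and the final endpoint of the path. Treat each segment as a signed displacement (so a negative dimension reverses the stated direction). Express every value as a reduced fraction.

Apply edit: d3 := 11
  d6 = d4 - d3/5 + d1/3 = 77/15
  d7 = d2 - 9 = -31/5
  d8 = d7*2 + d5 - d2 = -71/5
  d9 = d4/2 = 5/2
  d10 = d4/5 - d7 = 36/5
  d11 = 6 + d6*4 + d3 = 563/15
Walk from origin (0, 0):
  seg 1: up by d10 = 36/5 → (0, 36/5)
  seg 2: down by d2 = 14/5 → (0, 22/5)
  seg 3: down by d8 = -71/5 → (0, 93/5)
  seg 4: up by d9 = 5/2 → (0, 211/10)
  seg 5: right by d6 = 77/15 → (77/15, 211/10)

d6 = 77/15
d7 = -31/5
d8 = -71/5
d9 = 5/2
d10 = 36/5
d11 = 563/15
endpoint = (77/15, 211/10)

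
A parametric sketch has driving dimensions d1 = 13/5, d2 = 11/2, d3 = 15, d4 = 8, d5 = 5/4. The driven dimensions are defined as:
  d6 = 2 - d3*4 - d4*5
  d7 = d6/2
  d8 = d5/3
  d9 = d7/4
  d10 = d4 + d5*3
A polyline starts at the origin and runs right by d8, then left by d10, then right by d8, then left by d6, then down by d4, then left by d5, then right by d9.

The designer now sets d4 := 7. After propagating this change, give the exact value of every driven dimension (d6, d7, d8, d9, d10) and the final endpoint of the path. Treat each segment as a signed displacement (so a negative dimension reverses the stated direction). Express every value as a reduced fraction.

d6 = -93
d7 = -93/2
d8 = 5/12
d9 = -93/8
d10 = 43/4
endpoint = (1685/24, -7)

Apply edit: d4 := 7
  d6 = 2 - d3*4 - d4*5 = -93
  d7 = d6/2 = -93/2
  d8 = d5/3 = 5/12
  d9 = d7/4 = -93/8
  d10 = d4 + d5*3 = 43/4
Walk from origin (0, 0):
  seg 1: right by d8 = 5/12 → (5/12, 0)
  seg 2: left by d10 = 43/4 → (-31/3, 0)
  seg 3: right by d8 = 5/12 → (-119/12, 0)
  seg 4: left by d6 = -93 → (997/12, 0)
  seg 5: down by d4 = 7 → (997/12, -7)
  seg 6: left by d5 = 5/4 → (491/6, -7)
  seg 7: right by d9 = -93/8 → (1685/24, -7)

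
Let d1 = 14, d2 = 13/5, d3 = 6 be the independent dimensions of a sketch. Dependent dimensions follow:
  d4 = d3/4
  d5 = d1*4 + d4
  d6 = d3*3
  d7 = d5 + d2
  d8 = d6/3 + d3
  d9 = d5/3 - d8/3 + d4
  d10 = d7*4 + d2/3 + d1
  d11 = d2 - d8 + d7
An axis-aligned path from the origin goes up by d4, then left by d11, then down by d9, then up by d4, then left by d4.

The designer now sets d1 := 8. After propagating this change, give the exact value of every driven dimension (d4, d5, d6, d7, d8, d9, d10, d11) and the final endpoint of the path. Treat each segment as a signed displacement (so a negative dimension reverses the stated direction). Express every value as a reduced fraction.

d4 = 3/2
d5 = 67/2
d6 = 18
d7 = 361/10
d8 = 12
d9 = 26/3
d10 = 2299/15
d11 = 267/10
endpoint = (-141/5, -17/3)

Apply edit: d1 := 8
  d4 = d3/4 = 3/2
  d5 = d1*4 + d4 = 67/2
  d6 = d3*3 = 18
  d7 = d5 + d2 = 361/10
  d8 = d6/3 + d3 = 12
  d9 = d5/3 - d8/3 + d4 = 26/3
  d10 = d7*4 + d2/3 + d1 = 2299/15
  d11 = d2 - d8 + d7 = 267/10
Walk from origin (0, 0):
  seg 1: up by d4 = 3/2 → (0, 3/2)
  seg 2: left by d11 = 267/10 → (-267/10, 3/2)
  seg 3: down by d9 = 26/3 → (-267/10, -43/6)
  seg 4: up by d4 = 3/2 → (-267/10, -17/3)
  seg 5: left by d4 = 3/2 → (-141/5, -17/3)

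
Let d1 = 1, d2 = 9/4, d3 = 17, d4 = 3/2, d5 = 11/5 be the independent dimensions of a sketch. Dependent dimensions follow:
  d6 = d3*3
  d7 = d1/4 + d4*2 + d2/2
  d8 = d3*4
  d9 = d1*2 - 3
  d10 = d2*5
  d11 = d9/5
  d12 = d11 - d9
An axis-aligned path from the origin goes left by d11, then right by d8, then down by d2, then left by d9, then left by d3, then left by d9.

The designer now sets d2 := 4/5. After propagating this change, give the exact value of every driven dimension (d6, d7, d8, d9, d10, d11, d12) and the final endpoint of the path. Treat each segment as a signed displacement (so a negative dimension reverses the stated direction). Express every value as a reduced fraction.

Apply edit: d2 := 4/5
  d6 = d3*3 = 51
  d7 = d1/4 + d4*2 + d2/2 = 73/20
  d8 = d3*4 = 68
  d9 = d1*2 - 3 = -1
  d10 = d2*5 = 4
  d11 = d9/5 = -1/5
  d12 = d11 - d9 = 4/5
Walk from origin (0, 0):
  seg 1: left by d11 = -1/5 → (1/5, 0)
  seg 2: right by d8 = 68 → (341/5, 0)
  seg 3: down by d2 = 4/5 → (341/5, -4/5)
  seg 4: left by d9 = -1 → (346/5, -4/5)
  seg 5: left by d3 = 17 → (261/5, -4/5)
  seg 6: left by d9 = -1 → (266/5, -4/5)

d6 = 51
d7 = 73/20
d8 = 68
d9 = -1
d10 = 4
d11 = -1/5
d12 = 4/5
endpoint = (266/5, -4/5)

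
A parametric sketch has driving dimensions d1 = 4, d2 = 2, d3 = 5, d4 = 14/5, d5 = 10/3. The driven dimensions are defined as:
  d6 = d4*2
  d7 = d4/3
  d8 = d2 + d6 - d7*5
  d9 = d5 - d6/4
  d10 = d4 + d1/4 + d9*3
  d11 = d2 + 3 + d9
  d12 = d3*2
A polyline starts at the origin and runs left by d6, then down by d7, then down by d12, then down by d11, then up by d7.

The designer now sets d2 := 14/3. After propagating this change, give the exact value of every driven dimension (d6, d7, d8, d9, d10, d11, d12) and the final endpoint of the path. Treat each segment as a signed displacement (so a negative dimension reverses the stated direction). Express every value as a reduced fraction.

d6 = 28/5
d7 = 14/15
d8 = 28/5
d9 = 29/15
d10 = 48/5
d11 = 48/5
d12 = 10
endpoint = (-28/5, -98/5)

Apply edit: d2 := 14/3
  d6 = d4*2 = 28/5
  d7 = d4/3 = 14/15
  d8 = d2 + d6 - d7*5 = 28/5
  d9 = d5 - d6/4 = 29/15
  d10 = d4 + d1/4 + d9*3 = 48/5
  d11 = d2 + 3 + d9 = 48/5
  d12 = d3*2 = 10
Walk from origin (0, 0):
  seg 1: left by d6 = 28/5 → (-28/5, 0)
  seg 2: down by d7 = 14/15 → (-28/5, -14/15)
  seg 3: down by d12 = 10 → (-28/5, -164/15)
  seg 4: down by d11 = 48/5 → (-28/5, -308/15)
  seg 5: up by d7 = 14/15 → (-28/5, -98/5)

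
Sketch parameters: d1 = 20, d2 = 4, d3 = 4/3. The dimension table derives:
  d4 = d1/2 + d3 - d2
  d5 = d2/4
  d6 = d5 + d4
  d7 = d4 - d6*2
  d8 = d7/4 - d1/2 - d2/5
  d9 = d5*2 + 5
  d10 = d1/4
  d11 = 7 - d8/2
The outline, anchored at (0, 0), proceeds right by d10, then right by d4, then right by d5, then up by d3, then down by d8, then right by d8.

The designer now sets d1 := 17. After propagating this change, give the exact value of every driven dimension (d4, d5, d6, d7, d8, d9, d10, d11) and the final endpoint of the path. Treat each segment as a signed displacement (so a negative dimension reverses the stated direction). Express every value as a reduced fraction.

Apply edit: d1 := 17
  d4 = d1/2 + d3 - d2 = 35/6
  d5 = d2/4 = 1
  d6 = d5 + d4 = 41/6
  d7 = d4 - d6*2 = -47/6
  d8 = d7/4 - d1/2 - d2/5 = -1351/120
  d9 = d5*2 + 5 = 7
  d10 = d1/4 = 17/4
  d11 = 7 - d8/2 = 3031/240
Walk from origin (0, 0):
  seg 1: right by d10 = 17/4 → (17/4, 0)
  seg 2: right by d4 = 35/6 → (121/12, 0)
  seg 3: right by d5 = 1 → (133/12, 0)
  seg 4: up by d3 = 4/3 → (133/12, 4/3)
  seg 5: down by d8 = -1351/120 → (133/12, 1511/120)
  seg 6: right by d8 = -1351/120 → (-7/40, 1511/120)

d4 = 35/6
d5 = 1
d6 = 41/6
d7 = -47/6
d8 = -1351/120
d9 = 7
d10 = 17/4
d11 = 3031/240
endpoint = (-7/40, 1511/120)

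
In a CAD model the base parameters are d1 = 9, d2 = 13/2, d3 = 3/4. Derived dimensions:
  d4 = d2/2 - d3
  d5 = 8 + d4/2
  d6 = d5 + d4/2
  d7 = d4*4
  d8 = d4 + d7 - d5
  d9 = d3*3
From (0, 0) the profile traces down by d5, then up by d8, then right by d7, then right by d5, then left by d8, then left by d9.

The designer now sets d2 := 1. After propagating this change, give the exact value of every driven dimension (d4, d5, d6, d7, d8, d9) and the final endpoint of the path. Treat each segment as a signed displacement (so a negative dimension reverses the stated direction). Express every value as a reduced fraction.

Apply edit: d2 := 1
  d4 = d2/2 - d3 = -1/4
  d5 = 8 + d4/2 = 63/8
  d6 = d5 + d4/2 = 31/4
  d7 = d4*4 = -1
  d8 = d4 + d7 - d5 = -73/8
  d9 = d3*3 = 9/4
Walk from origin (0, 0):
  seg 1: down by d5 = 63/8 → (0, -63/8)
  seg 2: up by d8 = -73/8 → (0, -17)
  seg 3: right by d7 = -1 → (-1, -17)
  seg 4: right by d5 = 63/8 → (55/8, -17)
  seg 5: left by d8 = -73/8 → (16, -17)
  seg 6: left by d9 = 9/4 → (55/4, -17)

d4 = -1/4
d5 = 63/8
d6 = 31/4
d7 = -1
d8 = -73/8
d9 = 9/4
endpoint = (55/4, -17)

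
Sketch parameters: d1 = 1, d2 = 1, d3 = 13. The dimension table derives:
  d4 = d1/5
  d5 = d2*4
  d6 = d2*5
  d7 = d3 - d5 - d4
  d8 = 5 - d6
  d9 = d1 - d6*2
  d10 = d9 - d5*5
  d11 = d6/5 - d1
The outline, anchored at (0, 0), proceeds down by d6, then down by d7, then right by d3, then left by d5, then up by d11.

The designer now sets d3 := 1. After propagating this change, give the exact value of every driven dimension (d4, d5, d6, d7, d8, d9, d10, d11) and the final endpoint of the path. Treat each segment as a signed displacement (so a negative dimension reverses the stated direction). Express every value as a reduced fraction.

d4 = 1/5
d5 = 4
d6 = 5
d7 = -16/5
d8 = 0
d9 = -9
d10 = -29
d11 = 0
endpoint = (-3, -9/5)

Apply edit: d3 := 1
  d4 = d1/5 = 1/5
  d5 = d2*4 = 4
  d6 = d2*5 = 5
  d7 = d3 - d5 - d4 = -16/5
  d8 = 5 - d6 = 0
  d9 = d1 - d6*2 = -9
  d10 = d9 - d5*5 = -29
  d11 = d6/5 - d1 = 0
Walk from origin (0, 0):
  seg 1: down by d6 = 5 → (0, -5)
  seg 2: down by d7 = -16/5 → (0, -9/5)
  seg 3: right by d3 = 1 → (1, -9/5)
  seg 4: left by d5 = 4 → (-3, -9/5)
  seg 5: up by d11 = 0 → (-3, -9/5)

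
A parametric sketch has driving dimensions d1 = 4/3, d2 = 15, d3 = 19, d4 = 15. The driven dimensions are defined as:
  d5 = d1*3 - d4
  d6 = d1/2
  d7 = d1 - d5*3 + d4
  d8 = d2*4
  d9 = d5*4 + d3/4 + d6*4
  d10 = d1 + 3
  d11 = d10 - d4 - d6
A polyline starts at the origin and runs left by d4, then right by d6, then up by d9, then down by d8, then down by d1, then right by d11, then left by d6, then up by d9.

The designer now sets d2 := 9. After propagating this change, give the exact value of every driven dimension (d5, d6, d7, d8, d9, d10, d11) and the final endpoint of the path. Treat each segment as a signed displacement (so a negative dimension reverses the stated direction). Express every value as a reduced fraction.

d5 = -11
d6 = 2/3
d7 = 148/3
d8 = 36
d9 = -439/12
d10 = 13/3
d11 = -34/3
endpoint = (-79/3, -221/2)

Apply edit: d2 := 9
  d5 = d1*3 - d4 = -11
  d6 = d1/2 = 2/3
  d7 = d1 - d5*3 + d4 = 148/3
  d8 = d2*4 = 36
  d9 = d5*4 + d3/4 + d6*4 = -439/12
  d10 = d1 + 3 = 13/3
  d11 = d10 - d4 - d6 = -34/3
Walk from origin (0, 0):
  seg 1: left by d4 = 15 → (-15, 0)
  seg 2: right by d6 = 2/3 → (-43/3, 0)
  seg 3: up by d9 = -439/12 → (-43/3, -439/12)
  seg 4: down by d8 = 36 → (-43/3, -871/12)
  seg 5: down by d1 = 4/3 → (-43/3, -887/12)
  seg 6: right by d11 = -34/3 → (-77/3, -887/12)
  seg 7: left by d6 = 2/3 → (-79/3, -887/12)
  seg 8: up by d9 = -439/12 → (-79/3, -221/2)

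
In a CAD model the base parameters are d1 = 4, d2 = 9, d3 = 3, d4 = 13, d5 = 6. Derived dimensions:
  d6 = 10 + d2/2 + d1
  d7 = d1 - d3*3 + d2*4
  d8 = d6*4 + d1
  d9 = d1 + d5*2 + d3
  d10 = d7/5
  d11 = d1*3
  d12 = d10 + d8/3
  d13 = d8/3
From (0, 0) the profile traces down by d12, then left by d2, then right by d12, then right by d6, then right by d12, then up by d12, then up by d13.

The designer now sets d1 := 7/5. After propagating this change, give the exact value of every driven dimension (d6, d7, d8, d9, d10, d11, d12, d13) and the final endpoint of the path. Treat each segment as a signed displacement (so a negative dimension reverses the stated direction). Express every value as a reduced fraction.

Apply edit: d1 := 7/5
  d6 = 10 + d2/2 + d1 = 159/10
  d7 = d1 - d3*3 + d2*4 = 142/5
  d8 = d6*4 + d1 = 65
  d9 = d1 + d5*2 + d3 = 82/5
  d10 = d7/5 = 142/25
  d11 = d1*3 = 21/5
  d12 = d10 + d8/3 = 2051/75
  d13 = d8/3 = 65/3
Walk from origin (0, 0):
  seg 1: down by d12 = 2051/75 → (0, -2051/75)
  seg 2: left by d2 = 9 → (-9, -2051/75)
  seg 3: right by d12 = 2051/75 → (1376/75, -2051/75)
  seg 4: right by d6 = 159/10 → (5137/150, -2051/75)
  seg 5: right by d12 = 2051/75 → (9239/150, -2051/75)
  seg 6: up by d12 = 2051/75 → (9239/150, 0)
  seg 7: up by d13 = 65/3 → (9239/150, 65/3)

d6 = 159/10
d7 = 142/5
d8 = 65
d9 = 82/5
d10 = 142/25
d11 = 21/5
d12 = 2051/75
d13 = 65/3
endpoint = (9239/150, 65/3)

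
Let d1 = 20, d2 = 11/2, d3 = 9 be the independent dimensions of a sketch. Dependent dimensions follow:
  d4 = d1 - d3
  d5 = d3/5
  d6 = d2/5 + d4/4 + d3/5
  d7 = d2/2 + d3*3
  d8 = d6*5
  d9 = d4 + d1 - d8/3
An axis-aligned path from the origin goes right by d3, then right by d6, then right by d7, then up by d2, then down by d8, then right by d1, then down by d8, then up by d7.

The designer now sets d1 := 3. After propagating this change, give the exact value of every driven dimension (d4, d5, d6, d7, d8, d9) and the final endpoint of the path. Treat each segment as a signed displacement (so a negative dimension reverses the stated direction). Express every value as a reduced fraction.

d4 = -6
d5 = 9/5
d6 = 7/5
d7 = 119/4
d8 = 7
d9 = -16/3
endpoint = (863/20, 85/4)

Apply edit: d1 := 3
  d4 = d1 - d3 = -6
  d5 = d3/5 = 9/5
  d6 = d2/5 + d4/4 + d3/5 = 7/5
  d7 = d2/2 + d3*3 = 119/4
  d8 = d6*5 = 7
  d9 = d4 + d1 - d8/3 = -16/3
Walk from origin (0, 0):
  seg 1: right by d3 = 9 → (9, 0)
  seg 2: right by d6 = 7/5 → (52/5, 0)
  seg 3: right by d7 = 119/4 → (803/20, 0)
  seg 4: up by d2 = 11/2 → (803/20, 11/2)
  seg 5: down by d8 = 7 → (803/20, -3/2)
  seg 6: right by d1 = 3 → (863/20, -3/2)
  seg 7: down by d8 = 7 → (863/20, -17/2)
  seg 8: up by d7 = 119/4 → (863/20, 85/4)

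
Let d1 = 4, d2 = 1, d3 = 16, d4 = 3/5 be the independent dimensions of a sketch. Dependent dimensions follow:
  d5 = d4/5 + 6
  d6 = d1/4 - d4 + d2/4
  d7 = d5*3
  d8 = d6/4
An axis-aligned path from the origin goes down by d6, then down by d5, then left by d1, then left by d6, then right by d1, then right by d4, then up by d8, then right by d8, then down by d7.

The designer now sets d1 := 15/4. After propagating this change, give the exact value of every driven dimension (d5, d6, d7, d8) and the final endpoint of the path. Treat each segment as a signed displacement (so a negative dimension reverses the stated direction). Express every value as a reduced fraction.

d5 = 153/25
d6 = 47/80
d7 = 459/25
d8 = 47/320
endpoint = (51/320, -39873/1600)

Apply edit: d1 := 15/4
  d5 = d4/5 + 6 = 153/25
  d6 = d1/4 - d4 + d2/4 = 47/80
  d7 = d5*3 = 459/25
  d8 = d6/4 = 47/320
Walk from origin (0, 0):
  seg 1: down by d6 = 47/80 → (0, -47/80)
  seg 2: down by d5 = 153/25 → (0, -2683/400)
  seg 3: left by d1 = 15/4 → (-15/4, -2683/400)
  seg 4: left by d6 = 47/80 → (-347/80, -2683/400)
  seg 5: right by d1 = 15/4 → (-47/80, -2683/400)
  seg 6: right by d4 = 3/5 → (1/80, -2683/400)
  seg 7: up by d8 = 47/320 → (1/80, -10497/1600)
  seg 8: right by d8 = 47/320 → (51/320, -10497/1600)
  seg 9: down by d7 = 459/25 → (51/320, -39873/1600)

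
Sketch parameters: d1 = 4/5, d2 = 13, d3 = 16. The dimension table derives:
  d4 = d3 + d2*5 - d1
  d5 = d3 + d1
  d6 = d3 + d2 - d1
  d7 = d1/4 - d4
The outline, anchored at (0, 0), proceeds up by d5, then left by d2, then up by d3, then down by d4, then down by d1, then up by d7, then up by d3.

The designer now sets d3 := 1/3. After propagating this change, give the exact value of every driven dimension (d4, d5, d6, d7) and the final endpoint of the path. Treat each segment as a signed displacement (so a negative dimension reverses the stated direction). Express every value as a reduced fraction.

Apply edit: d3 := 1/3
  d4 = d3 + d2*5 - d1 = 968/15
  d5 = d3 + d1 = 17/15
  d6 = d3 + d2 - d1 = 188/15
  d7 = d1/4 - d4 = -193/3
Walk from origin (0, 0):
  seg 1: up by d5 = 17/15 → (0, 17/15)
  seg 2: left by d2 = 13 → (-13, 17/15)
  seg 3: up by d3 = 1/3 → (-13, 22/15)
  seg 4: down by d4 = 968/15 → (-13, -946/15)
  seg 5: down by d1 = 4/5 → (-13, -958/15)
  seg 6: up by d7 = -193/3 → (-13, -641/5)
  seg 7: up by d3 = 1/3 → (-13, -1918/15)

d4 = 968/15
d5 = 17/15
d6 = 188/15
d7 = -193/3
endpoint = (-13, -1918/15)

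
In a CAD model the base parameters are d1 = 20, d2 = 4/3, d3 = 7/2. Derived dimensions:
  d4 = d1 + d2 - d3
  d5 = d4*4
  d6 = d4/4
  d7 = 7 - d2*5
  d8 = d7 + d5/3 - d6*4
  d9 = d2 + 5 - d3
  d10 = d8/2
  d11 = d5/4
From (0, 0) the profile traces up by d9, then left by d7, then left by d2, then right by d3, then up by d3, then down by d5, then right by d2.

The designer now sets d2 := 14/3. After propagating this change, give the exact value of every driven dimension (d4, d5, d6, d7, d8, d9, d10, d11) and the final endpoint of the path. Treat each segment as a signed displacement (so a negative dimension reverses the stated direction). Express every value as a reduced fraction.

d4 = 127/6
d5 = 254/3
d6 = 127/24
d7 = -49/3
d8 = -167/18
d9 = 37/6
d10 = -167/36
d11 = 127/6
endpoint = (119/6, -75)

Apply edit: d2 := 14/3
  d4 = d1 + d2 - d3 = 127/6
  d5 = d4*4 = 254/3
  d6 = d4/4 = 127/24
  d7 = 7 - d2*5 = -49/3
  d8 = d7 + d5/3 - d6*4 = -167/18
  d9 = d2 + 5 - d3 = 37/6
  d10 = d8/2 = -167/36
  d11 = d5/4 = 127/6
Walk from origin (0, 0):
  seg 1: up by d9 = 37/6 → (0, 37/6)
  seg 2: left by d7 = -49/3 → (49/3, 37/6)
  seg 3: left by d2 = 14/3 → (35/3, 37/6)
  seg 4: right by d3 = 7/2 → (91/6, 37/6)
  seg 5: up by d3 = 7/2 → (91/6, 29/3)
  seg 6: down by d5 = 254/3 → (91/6, -75)
  seg 7: right by d2 = 14/3 → (119/6, -75)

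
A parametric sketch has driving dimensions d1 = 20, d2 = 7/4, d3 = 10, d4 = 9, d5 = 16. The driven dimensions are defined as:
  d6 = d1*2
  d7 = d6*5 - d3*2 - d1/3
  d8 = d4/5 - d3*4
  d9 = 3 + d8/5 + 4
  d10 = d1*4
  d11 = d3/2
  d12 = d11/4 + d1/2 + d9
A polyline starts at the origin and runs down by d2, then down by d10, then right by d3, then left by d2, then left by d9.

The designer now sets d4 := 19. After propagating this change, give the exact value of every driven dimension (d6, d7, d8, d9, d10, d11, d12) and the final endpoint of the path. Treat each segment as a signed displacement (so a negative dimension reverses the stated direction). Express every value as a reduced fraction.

Apply edit: d4 := 19
  d6 = d1*2 = 40
  d7 = d6*5 - d3*2 - d1/3 = 520/3
  d8 = d4/5 - d3*4 = -181/5
  d9 = 3 + d8/5 + 4 = -6/25
  d10 = d1*4 = 80
  d11 = d3/2 = 5
  d12 = d11/4 + d1/2 + d9 = 1101/100
Walk from origin (0, 0):
  seg 1: down by d2 = 7/4 → (0, -7/4)
  seg 2: down by d10 = 80 → (0, -327/4)
  seg 3: right by d3 = 10 → (10, -327/4)
  seg 4: left by d2 = 7/4 → (33/4, -327/4)
  seg 5: left by d9 = -6/25 → (849/100, -327/4)

d6 = 40
d7 = 520/3
d8 = -181/5
d9 = -6/25
d10 = 80
d11 = 5
d12 = 1101/100
endpoint = (849/100, -327/4)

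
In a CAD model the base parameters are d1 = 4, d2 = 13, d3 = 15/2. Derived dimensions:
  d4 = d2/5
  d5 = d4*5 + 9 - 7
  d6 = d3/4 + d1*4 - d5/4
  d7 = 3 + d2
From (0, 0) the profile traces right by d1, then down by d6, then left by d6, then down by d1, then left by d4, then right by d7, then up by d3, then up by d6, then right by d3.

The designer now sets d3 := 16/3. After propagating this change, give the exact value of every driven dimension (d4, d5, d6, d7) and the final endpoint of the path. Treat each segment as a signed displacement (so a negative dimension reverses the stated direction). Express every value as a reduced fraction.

Apply edit: d3 := 16/3
  d4 = d2/5 = 13/5
  d5 = d4*5 + 9 - 7 = 15
  d6 = d3/4 + d1*4 - d5/4 = 163/12
  d7 = 3 + d2 = 16
Walk from origin (0, 0):
  seg 1: right by d1 = 4 → (4, 0)
  seg 2: down by d6 = 163/12 → (4, -163/12)
  seg 3: left by d6 = 163/12 → (-115/12, -163/12)
  seg 4: down by d1 = 4 → (-115/12, -211/12)
  seg 5: left by d4 = 13/5 → (-731/60, -211/12)
  seg 6: right by d7 = 16 → (229/60, -211/12)
  seg 7: up by d3 = 16/3 → (229/60, -49/4)
  seg 8: up by d6 = 163/12 → (229/60, 4/3)
  seg 9: right by d3 = 16/3 → (183/20, 4/3)

d4 = 13/5
d5 = 15
d6 = 163/12
d7 = 16
endpoint = (183/20, 4/3)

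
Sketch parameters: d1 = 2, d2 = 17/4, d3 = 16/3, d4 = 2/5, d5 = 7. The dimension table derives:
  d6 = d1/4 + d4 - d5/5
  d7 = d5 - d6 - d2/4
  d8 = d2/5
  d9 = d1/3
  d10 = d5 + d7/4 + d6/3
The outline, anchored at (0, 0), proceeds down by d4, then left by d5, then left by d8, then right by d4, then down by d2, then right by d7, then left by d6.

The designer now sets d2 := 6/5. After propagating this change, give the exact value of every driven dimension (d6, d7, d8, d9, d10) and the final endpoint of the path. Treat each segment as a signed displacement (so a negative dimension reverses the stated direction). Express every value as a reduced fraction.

Apply edit: d2 := 6/5
  d6 = d1/4 + d4 - d5/5 = -1/2
  d7 = d5 - d6 - d2/4 = 36/5
  d8 = d2/5 = 6/25
  d9 = d1/3 = 2/3
  d10 = d5 + d7/4 + d6/3 = 259/30
Walk from origin (0, 0):
  seg 1: down by d4 = 2/5 → (0, -2/5)
  seg 2: left by d5 = 7 → (-7, -2/5)
  seg 3: left by d8 = 6/25 → (-181/25, -2/5)
  seg 4: right by d4 = 2/5 → (-171/25, -2/5)
  seg 5: down by d2 = 6/5 → (-171/25, -8/5)
  seg 6: right by d7 = 36/5 → (9/25, -8/5)
  seg 7: left by d6 = -1/2 → (43/50, -8/5)

d6 = -1/2
d7 = 36/5
d8 = 6/25
d9 = 2/3
d10 = 259/30
endpoint = (43/50, -8/5)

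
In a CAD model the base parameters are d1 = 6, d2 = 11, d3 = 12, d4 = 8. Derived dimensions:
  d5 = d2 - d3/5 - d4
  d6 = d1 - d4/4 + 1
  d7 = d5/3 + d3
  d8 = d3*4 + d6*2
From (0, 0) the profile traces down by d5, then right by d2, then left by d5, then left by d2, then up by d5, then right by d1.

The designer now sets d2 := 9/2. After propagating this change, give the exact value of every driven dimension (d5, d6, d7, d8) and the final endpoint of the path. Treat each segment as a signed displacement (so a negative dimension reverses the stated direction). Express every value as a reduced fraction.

d5 = -59/10
d6 = 5
d7 = 301/30
d8 = 58
endpoint = (119/10, 0)

Apply edit: d2 := 9/2
  d5 = d2 - d3/5 - d4 = -59/10
  d6 = d1 - d4/4 + 1 = 5
  d7 = d5/3 + d3 = 301/30
  d8 = d3*4 + d6*2 = 58
Walk from origin (0, 0):
  seg 1: down by d5 = -59/10 → (0, 59/10)
  seg 2: right by d2 = 9/2 → (9/2, 59/10)
  seg 3: left by d5 = -59/10 → (52/5, 59/10)
  seg 4: left by d2 = 9/2 → (59/10, 59/10)
  seg 5: up by d5 = -59/10 → (59/10, 0)
  seg 6: right by d1 = 6 → (119/10, 0)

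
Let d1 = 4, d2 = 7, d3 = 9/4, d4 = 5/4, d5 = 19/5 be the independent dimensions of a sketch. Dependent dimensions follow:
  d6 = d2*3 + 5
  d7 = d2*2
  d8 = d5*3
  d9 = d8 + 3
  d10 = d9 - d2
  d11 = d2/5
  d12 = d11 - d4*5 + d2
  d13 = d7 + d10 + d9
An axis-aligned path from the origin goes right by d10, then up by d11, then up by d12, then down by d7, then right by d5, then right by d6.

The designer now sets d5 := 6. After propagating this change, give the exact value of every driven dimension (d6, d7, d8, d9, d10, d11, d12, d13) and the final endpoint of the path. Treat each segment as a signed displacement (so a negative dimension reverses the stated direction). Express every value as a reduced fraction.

d6 = 26
d7 = 14
d8 = 18
d9 = 21
d10 = 14
d11 = 7/5
d12 = 43/20
d13 = 49
endpoint = (46, -209/20)

Apply edit: d5 := 6
  d6 = d2*3 + 5 = 26
  d7 = d2*2 = 14
  d8 = d5*3 = 18
  d9 = d8 + 3 = 21
  d10 = d9 - d2 = 14
  d11 = d2/5 = 7/5
  d12 = d11 - d4*5 + d2 = 43/20
  d13 = d7 + d10 + d9 = 49
Walk from origin (0, 0):
  seg 1: right by d10 = 14 → (14, 0)
  seg 2: up by d11 = 7/5 → (14, 7/5)
  seg 3: up by d12 = 43/20 → (14, 71/20)
  seg 4: down by d7 = 14 → (14, -209/20)
  seg 5: right by d5 = 6 → (20, -209/20)
  seg 6: right by d6 = 26 → (46, -209/20)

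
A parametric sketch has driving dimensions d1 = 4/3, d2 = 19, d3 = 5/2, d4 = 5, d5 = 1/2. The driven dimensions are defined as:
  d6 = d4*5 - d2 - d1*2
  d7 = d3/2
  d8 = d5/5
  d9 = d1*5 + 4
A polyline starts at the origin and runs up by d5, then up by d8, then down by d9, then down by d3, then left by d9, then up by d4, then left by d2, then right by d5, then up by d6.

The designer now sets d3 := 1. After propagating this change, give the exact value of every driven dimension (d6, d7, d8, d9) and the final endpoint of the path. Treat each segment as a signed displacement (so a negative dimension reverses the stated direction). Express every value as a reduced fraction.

d6 = 10/3
d7 = 1/2
d8 = 1/10
d9 = 32/3
endpoint = (-175/6, -41/15)

Apply edit: d3 := 1
  d6 = d4*5 - d2 - d1*2 = 10/3
  d7 = d3/2 = 1/2
  d8 = d5/5 = 1/10
  d9 = d1*5 + 4 = 32/3
Walk from origin (0, 0):
  seg 1: up by d5 = 1/2 → (0, 1/2)
  seg 2: up by d8 = 1/10 → (0, 3/5)
  seg 3: down by d9 = 32/3 → (0, -151/15)
  seg 4: down by d3 = 1 → (0, -166/15)
  seg 5: left by d9 = 32/3 → (-32/3, -166/15)
  seg 6: up by d4 = 5 → (-32/3, -91/15)
  seg 7: left by d2 = 19 → (-89/3, -91/15)
  seg 8: right by d5 = 1/2 → (-175/6, -91/15)
  seg 9: up by d6 = 10/3 → (-175/6, -41/15)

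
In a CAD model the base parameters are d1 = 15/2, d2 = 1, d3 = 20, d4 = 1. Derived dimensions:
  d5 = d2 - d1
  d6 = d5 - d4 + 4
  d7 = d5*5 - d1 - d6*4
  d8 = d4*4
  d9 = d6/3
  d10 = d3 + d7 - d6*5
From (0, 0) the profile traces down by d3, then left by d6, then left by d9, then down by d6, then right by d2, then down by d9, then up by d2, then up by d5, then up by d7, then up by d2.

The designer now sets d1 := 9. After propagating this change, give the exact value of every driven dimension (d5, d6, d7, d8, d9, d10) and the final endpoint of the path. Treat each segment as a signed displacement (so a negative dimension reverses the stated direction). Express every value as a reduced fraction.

d5 = -8
d6 = -5
d7 = -29
d8 = 4
d9 = -5/3
d10 = 16
endpoint = (23/3, -145/3)

Apply edit: d1 := 9
  d5 = d2 - d1 = -8
  d6 = d5 - d4 + 4 = -5
  d7 = d5*5 - d1 - d6*4 = -29
  d8 = d4*4 = 4
  d9 = d6/3 = -5/3
  d10 = d3 + d7 - d6*5 = 16
Walk from origin (0, 0):
  seg 1: down by d3 = 20 → (0, -20)
  seg 2: left by d6 = -5 → (5, -20)
  seg 3: left by d9 = -5/3 → (20/3, -20)
  seg 4: down by d6 = -5 → (20/3, -15)
  seg 5: right by d2 = 1 → (23/3, -15)
  seg 6: down by d9 = -5/3 → (23/3, -40/3)
  seg 7: up by d2 = 1 → (23/3, -37/3)
  seg 8: up by d5 = -8 → (23/3, -61/3)
  seg 9: up by d7 = -29 → (23/3, -148/3)
  seg 10: up by d2 = 1 → (23/3, -145/3)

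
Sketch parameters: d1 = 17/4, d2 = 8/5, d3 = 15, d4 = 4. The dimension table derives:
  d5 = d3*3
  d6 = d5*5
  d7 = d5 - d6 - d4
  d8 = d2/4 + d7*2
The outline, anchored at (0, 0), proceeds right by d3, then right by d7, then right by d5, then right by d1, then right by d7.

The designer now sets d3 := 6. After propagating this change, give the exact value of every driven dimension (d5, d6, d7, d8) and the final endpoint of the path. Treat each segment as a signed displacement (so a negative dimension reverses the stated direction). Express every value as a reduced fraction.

d5 = 18
d6 = 90
d7 = -76
d8 = -758/5
endpoint = (-495/4, 0)

Apply edit: d3 := 6
  d5 = d3*3 = 18
  d6 = d5*5 = 90
  d7 = d5 - d6 - d4 = -76
  d8 = d2/4 + d7*2 = -758/5
Walk from origin (0, 0):
  seg 1: right by d3 = 6 → (6, 0)
  seg 2: right by d7 = -76 → (-70, 0)
  seg 3: right by d5 = 18 → (-52, 0)
  seg 4: right by d1 = 17/4 → (-191/4, 0)
  seg 5: right by d7 = -76 → (-495/4, 0)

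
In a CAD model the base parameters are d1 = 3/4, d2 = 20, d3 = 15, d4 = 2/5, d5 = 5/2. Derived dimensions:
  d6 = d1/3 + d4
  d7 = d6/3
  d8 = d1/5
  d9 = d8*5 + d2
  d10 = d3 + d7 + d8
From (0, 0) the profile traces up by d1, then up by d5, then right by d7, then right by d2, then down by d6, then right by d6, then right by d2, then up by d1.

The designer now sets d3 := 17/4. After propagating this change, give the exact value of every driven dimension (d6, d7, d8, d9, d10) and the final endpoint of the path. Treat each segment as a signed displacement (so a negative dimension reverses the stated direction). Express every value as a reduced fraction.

Apply edit: d3 := 17/4
  d6 = d1/3 + d4 = 13/20
  d7 = d6/3 = 13/60
  d8 = d1/5 = 3/20
  d9 = d8*5 + d2 = 83/4
  d10 = d3 + d7 + d8 = 277/60
Walk from origin (0, 0):
  seg 1: up by d1 = 3/4 → (0, 3/4)
  seg 2: up by d5 = 5/2 → (0, 13/4)
  seg 3: right by d7 = 13/60 → (13/60, 13/4)
  seg 4: right by d2 = 20 → (1213/60, 13/4)
  seg 5: down by d6 = 13/20 → (1213/60, 13/5)
  seg 6: right by d6 = 13/20 → (313/15, 13/5)
  seg 7: right by d2 = 20 → (613/15, 13/5)
  seg 8: up by d1 = 3/4 → (613/15, 67/20)

d6 = 13/20
d7 = 13/60
d8 = 3/20
d9 = 83/4
d10 = 277/60
endpoint = (613/15, 67/20)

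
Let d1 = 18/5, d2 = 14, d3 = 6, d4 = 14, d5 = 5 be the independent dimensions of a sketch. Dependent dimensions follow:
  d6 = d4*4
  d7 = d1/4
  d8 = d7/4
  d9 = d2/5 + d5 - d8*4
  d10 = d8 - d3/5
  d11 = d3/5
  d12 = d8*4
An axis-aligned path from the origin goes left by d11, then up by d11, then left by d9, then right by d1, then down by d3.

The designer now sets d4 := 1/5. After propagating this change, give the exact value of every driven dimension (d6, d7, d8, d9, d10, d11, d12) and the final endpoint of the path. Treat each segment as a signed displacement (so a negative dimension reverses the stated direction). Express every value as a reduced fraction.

d6 = 4/5
d7 = 9/10
d8 = 9/40
d9 = 69/10
d10 = -39/40
d11 = 6/5
d12 = 9/10
endpoint = (-9/2, -24/5)

Apply edit: d4 := 1/5
  d6 = d4*4 = 4/5
  d7 = d1/4 = 9/10
  d8 = d7/4 = 9/40
  d9 = d2/5 + d5 - d8*4 = 69/10
  d10 = d8 - d3/5 = -39/40
  d11 = d3/5 = 6/5
  d12 = d8*4 = 9/10
Walk from origin (0, 0):
  seg 1: left by d11 = 6/5 → (-6/5, 0)
  seg 2: up by d11 = 6/5 → (-6/5, 6/5)
  seg 3: left by d9 = 69/10 → (-81/10, 6/5)
  seg 4: right by d1 = 18/5 → (-9/2, 6/5)
  seg 5: down by d3 = 6 → (-9/2, -24/5)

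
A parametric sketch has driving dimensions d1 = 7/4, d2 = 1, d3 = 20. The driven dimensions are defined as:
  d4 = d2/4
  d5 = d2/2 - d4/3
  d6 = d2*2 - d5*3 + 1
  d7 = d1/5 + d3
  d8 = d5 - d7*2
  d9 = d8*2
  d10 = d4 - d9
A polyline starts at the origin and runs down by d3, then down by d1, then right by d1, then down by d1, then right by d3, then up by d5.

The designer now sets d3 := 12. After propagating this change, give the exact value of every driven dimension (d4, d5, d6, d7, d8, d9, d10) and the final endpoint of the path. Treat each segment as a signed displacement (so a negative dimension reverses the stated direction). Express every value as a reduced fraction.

d4 = 1/4
d5 = 5/12
d6 = 7/4
d7 = 247/20
d8 = -1457/60
d9 = -1457/30
d10 = 2929/60
endpoint = (55/4, -181/12)

Apply edit: d3 := 12
  d4 = d2/4 = 1/4
  d5 = d2/2 - d4/3 = 5/12
  d6 = d2*2 - d5*3 + 1 = 7/4
  d7 = d1/5 + d3 = 247/20
  d8 = d5 - d7*2 = -1457/60
  d9 = d8*2 = -1457/30
  d10 = d4 - d9 = 2929/60
Walk from origin (0, 0):
  seg 1: down by d3 = 12 → (0, -12)
  seg 2: down by d1 = 7/4 → (0, -55/4)
  seg 3: right by d1 = 7/4 → (7/4, -55/4)
  seg 4: down by d1 = 7/4 → (7/4, -31/2)
  seg 5: right by d3 = 12 → (55/4, -31/2)
  seg 6: up by d5 = 5/12 → (55/4, -181/12)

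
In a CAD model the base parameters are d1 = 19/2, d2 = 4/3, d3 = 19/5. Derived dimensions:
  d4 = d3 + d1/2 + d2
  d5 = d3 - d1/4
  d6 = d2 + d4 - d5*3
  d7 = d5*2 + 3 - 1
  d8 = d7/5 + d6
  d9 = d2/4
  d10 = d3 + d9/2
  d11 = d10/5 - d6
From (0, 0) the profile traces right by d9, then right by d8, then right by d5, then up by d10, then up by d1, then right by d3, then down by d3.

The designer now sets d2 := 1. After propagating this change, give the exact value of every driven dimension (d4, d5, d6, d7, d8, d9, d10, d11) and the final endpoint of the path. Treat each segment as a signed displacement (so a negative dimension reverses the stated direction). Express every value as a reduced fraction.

d4 = 191/20
d5 = 57/40
d6 = 251/40
d7 = 97/20
d8 = 1449/200
d9 = 1/4
d10 = 157/40
d11 = -549/100
endpoint = (318/25, 77/8)

Apply edit: d2 := 1
  d4 = d3 + d1/2 + d2 = 191/20
  d5 = d3 - d1/4 = 57/40
  d6 = d2 + d4 - d5*3 = 251/40
  d7 = d5*2 + 3 - 1 = 97/20
  d8 = d7/5 + d6 = 1449/200
  d9 = d2/4 = 1/4
  d10 = d3 + d9/2 = 157/40
  d11 = d10/5 - d6 = -549/100
Walk from origin (0, 0):
  seg 1: right by d9 = 1/4 → (1/4, 0)
  seg 2: right by d8 = 1449/200 → (1499/200, 0)
  seg 3: right by d5 = 57/40 → (223/25, 0)
  seg 4: up by d10 = 157/40 → (223/25, 157/40)
  seg 5: up by d1 = 19/2 → (223/25, 537/40)
  seg 6: right by d3 = 19/5 → (318/25, 537/40)
  seg 7: down by d3 = 19/5 → (318/25, 77/8)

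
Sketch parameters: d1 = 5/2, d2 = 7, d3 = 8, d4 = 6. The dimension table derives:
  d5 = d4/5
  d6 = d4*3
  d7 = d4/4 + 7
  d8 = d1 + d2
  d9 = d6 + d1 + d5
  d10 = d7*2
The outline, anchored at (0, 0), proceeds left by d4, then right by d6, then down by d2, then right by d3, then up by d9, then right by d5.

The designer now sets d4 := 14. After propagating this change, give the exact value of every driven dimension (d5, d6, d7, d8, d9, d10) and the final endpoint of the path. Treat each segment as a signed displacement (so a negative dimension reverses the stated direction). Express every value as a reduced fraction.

Apply edit: d4 := 14
  d5 = d4/5 = 14/5
  d6 = d4*3 = 42
  d7 = d4/4 + 7 = 21/2
  d8 = d1 + d2 = 19/2
  d9 = d6 + d1 + d5 = 473/10
  d10 = d7*2 = 21
Walk from origin (0, 0):
  seg 1: left by d4 = 14 → (-14, 0)
  seg 2: right by d6 = 42 → (28, 0)
  seg 3: down by d2 = 7 → (28, -7)
  seg 4: right by d3 = 8 → (36, -7)
  seg 5: up by d9 = 473/10 → (36, 403/10)
  seg 6: right by d5 = 14/5 → (194/5, 403/10)

d5 = 14/5
d6 = 42
d7 = 21/2
d8 = 19/2
d9 = 473/10
d10 = 21
endpoint = (194/5, 403/10)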